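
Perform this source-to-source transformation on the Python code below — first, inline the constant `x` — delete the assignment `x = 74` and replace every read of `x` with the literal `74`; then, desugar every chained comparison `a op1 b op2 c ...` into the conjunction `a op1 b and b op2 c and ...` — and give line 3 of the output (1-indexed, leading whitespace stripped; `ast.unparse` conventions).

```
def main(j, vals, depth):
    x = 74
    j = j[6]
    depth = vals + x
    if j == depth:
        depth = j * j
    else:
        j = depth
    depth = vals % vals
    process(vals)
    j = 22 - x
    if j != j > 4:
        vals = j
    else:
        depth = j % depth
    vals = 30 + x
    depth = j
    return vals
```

depth = vals + 74

Transformed code:
def main(j, vals, depth):
    j = j[6]
    depth = vals + 74
    if j == depth:
        depth = j * j
    else:
        j = depth
    depth = vals % vals
    process(vals)
    j = 22 - 74
    if j != j and j > 4:
        vals = j
    else:
        depth = j % depth
    vals = 30 + 74
    depth = j
    return vals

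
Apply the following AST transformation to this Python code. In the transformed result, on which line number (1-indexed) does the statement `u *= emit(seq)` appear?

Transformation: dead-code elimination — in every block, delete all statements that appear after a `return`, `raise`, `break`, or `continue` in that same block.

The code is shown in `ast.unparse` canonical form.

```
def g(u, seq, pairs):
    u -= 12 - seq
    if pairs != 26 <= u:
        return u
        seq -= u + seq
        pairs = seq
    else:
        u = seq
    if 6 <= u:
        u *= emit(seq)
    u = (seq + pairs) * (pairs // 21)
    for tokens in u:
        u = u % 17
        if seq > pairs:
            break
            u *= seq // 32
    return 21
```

8

Transformed code:
def g(u, seq, pairs):
    u -= 12 - seq
    if pairs != 26 <= u:
        return u
    else:
        u = seq
    if 6 <= u:
        u *= emit(seq)
    u = (seq + pairs) * (pairs // 21)
    for tokens in u:
        u = u % 17
        if seq > pairs:
            break
    return 21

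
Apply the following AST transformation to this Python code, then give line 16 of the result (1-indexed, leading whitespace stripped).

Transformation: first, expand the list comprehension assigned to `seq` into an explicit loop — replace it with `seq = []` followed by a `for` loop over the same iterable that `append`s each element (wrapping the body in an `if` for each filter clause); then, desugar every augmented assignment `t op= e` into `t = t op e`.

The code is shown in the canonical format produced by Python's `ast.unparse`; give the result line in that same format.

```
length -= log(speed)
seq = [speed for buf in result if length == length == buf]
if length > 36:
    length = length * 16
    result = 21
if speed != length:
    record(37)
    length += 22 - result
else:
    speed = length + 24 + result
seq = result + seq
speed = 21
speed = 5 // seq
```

speed = 5 // seq

Transformed code:
length = length - log(speed)
seq = []
for buf in result:
    if length == length == buf:
        seq.append(speed)
if length > 36:
    length = length * 16
    result = 21
if speed != length:
    record(37)
    length = length + (22 - result)
else:
    speed = length + 24 + result
seq = result + seq
speed = 21
speed = 5 // seq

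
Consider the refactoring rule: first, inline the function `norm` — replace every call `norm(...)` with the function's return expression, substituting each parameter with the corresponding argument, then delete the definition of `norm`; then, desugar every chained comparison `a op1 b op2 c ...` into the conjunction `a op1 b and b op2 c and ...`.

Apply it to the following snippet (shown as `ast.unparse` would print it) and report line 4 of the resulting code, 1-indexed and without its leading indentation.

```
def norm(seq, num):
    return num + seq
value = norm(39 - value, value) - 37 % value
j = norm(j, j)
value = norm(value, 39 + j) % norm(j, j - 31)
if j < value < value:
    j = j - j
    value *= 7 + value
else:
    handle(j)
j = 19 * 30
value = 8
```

if j < value and value < value:

Transformed code:
value = value + (39 - value) - 37 % value
j = j + j
value = (39 + j + value) % (j - 31 + j)
if j < value and value < value:
    j = j - j
    value *= 7 + value
else:
    handle(j)
j = 19 * 30
value = 8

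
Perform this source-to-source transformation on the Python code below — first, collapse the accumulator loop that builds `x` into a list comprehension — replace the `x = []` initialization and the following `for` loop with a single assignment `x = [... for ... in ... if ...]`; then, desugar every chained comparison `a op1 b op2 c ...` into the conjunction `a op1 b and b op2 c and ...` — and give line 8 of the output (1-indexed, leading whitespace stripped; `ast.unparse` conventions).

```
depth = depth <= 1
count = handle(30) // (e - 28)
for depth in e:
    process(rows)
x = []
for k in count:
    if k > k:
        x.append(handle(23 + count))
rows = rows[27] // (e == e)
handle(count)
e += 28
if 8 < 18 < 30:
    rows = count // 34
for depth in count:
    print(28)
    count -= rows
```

Transformed code:
depth = depth <= 1
count = handle(30) // (e - 28)
for depth in e:
    process(rows)
x = [handle(23 + count) for k in count if k > k]
rows = rows[27] // (e == e)
handle(count)
e += 28
if 8 < 18 and 18 < 30:
    rows = count // 34
for depth in count:
    print(28)
    count -= rows

e += 28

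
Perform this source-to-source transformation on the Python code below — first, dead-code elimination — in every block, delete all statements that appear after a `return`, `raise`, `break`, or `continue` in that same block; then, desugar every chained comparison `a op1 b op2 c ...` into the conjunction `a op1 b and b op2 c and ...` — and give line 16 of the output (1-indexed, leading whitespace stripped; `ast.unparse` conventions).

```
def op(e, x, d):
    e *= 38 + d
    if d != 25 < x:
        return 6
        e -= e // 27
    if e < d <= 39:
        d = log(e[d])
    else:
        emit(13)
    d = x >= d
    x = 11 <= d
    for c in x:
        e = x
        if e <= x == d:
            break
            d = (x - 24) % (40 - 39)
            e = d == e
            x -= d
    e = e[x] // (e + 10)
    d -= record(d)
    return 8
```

Transformed code:
def op(e, x, d):
    e *= 38 + d
    if d != 25 and 25 < x:
        return 6
    if e < d and d <= 39:
        d = log(e[d])
    else:
        emit(13)
    d = x >= d
    x = 11 <= d
    for c in x:
        e = x
        if e <= x and x == d:
            break
    e = e[x] // (e + 10)
    d -= record(d)
    return 8

d -= record(d)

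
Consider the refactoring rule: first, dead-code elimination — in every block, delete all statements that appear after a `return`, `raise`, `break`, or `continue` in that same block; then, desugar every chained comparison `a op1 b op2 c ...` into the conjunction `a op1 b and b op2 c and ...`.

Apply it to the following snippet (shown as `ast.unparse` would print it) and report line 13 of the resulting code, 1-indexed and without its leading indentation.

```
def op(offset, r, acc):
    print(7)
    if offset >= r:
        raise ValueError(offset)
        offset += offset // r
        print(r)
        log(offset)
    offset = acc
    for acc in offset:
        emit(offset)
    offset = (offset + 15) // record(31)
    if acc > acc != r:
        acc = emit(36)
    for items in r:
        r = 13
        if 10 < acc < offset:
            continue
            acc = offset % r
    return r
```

Transformed code:
def op(offset, r, acc):
    print(7)
    if offset >= r:
        raise ValueError(offset)
    offset = acc
    for acc in offset:
        emit(offset)
    offset = (offset + 15) // record(31)
    if acc > acc and acc != r:
        acc = emit(36)
    for items in r:
        r = 13
        if 10 < acc and acc < offset:
            continue
    return r

if 10 < acc and acc < offset:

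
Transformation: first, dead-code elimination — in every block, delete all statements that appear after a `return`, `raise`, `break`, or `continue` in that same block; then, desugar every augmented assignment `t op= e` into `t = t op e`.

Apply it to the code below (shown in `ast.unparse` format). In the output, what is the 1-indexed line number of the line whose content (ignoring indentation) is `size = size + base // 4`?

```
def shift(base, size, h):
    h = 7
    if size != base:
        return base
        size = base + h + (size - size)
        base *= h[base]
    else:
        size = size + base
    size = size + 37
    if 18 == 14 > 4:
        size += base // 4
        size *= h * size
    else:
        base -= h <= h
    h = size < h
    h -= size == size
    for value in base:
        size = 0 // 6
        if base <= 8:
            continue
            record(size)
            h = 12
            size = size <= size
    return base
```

Transformed code:
def shift(base, size, h):
    h = 7
    if size != base:
        return base
    else:
        size = size + base
    size = size + 37
    if 18 == 14 > 4:
        size = size + base // 4
        size = size * (h * size)
    else:
        base = base - (h <= h)
    h = size < h
    h = h - (size == size)
    for value in base:
        size = 0 // 6
        if base <= 8:
            continue
    return base

9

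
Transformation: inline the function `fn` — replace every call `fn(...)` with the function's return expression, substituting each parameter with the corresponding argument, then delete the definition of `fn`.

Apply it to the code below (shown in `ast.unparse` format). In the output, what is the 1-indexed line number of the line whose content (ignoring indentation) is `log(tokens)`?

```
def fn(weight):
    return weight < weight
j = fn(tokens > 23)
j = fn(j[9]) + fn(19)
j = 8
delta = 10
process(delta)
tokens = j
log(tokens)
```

7

Transformed code:
j = (tokens > 23) < (tokens > 23)
j = (j[9] < j[9]) + (19 < 19)
j = 8
delta = 10
process(delta)
tokens = j
log(tokens)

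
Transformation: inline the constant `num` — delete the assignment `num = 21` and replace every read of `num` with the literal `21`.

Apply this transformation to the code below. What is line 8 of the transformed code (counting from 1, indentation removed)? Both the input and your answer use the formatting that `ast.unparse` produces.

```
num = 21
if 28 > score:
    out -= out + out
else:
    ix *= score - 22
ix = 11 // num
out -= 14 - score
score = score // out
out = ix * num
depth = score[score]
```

Transformed code:
if 28 > score:
    out -= out + out
else:
    ix *= score - 22
ix = 11 // 21
out -= 14 - score
score = score // out
out = ix * 21
depth = score[score]

out = ix * 21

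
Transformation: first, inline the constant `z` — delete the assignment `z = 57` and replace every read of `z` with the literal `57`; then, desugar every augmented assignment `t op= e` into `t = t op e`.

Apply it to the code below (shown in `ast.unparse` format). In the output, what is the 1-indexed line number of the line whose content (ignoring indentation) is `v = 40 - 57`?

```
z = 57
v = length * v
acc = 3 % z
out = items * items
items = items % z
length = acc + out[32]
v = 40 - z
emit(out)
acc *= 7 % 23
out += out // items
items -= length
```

6

Transformed code:
v = length * v
acc = 3 % 57
out = items * items
items = items % 57
length = acc + out[32]
v = 40 - 57
emit(out)
acc = acc * (7 % 23)
out = out + out // items
items = items - length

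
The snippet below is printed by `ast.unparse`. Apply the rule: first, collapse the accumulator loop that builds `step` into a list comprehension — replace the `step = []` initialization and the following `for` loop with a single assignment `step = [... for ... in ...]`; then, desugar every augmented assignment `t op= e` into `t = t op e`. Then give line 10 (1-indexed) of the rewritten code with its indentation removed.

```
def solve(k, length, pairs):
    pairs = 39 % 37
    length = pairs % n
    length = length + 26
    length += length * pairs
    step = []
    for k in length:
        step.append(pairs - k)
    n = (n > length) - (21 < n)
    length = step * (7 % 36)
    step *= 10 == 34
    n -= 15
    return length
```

Transformed code:
def solve(k, length, pairs):
    pairs = 39 % 37
    length = pairs % n
    length = length + 26
    length = length + length * pairs
    step = [pairs - k for k in length]
    n = (n > length) - (21 < n)
    length = step * (7 % 36)
    step = step * (10 == 34)
    n = n - 15
    return length

n = n - 15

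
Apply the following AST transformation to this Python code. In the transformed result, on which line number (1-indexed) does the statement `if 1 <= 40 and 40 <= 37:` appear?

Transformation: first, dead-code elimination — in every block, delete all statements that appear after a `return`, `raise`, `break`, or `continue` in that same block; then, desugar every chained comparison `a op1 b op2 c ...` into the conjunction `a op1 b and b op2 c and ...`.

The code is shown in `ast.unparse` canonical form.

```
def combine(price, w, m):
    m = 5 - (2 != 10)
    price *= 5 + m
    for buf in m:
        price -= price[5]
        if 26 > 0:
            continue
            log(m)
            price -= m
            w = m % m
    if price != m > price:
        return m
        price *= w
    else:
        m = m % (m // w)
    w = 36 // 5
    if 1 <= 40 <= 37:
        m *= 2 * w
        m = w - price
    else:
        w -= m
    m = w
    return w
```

13

Transformed code:
def combine(price, w, m):
    m = 5 - (2 != 10)
    price *= 5 + m
    for buf in m:
        price -= price[5]
        if 26 > 0:
            continue
    if price != m and m > price:
        return m
    else:
        m = m % (m // w)
    w = 36 // 5
    if 1 <= 40 and 40 <= 37:
        m *= 2 * w
        m = w - price
    else:
        w -= m
    m = w
    return w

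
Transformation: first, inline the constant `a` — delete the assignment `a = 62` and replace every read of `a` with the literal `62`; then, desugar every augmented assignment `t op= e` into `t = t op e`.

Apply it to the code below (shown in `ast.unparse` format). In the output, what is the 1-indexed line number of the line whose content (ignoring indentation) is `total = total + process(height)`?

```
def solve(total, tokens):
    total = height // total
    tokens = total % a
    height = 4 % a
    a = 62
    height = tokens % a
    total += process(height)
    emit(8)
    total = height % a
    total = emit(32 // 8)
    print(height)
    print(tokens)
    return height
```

6

Transformed code:
def solve(total, tokens):
    total = height // total
    tokens = total % 62
    height = 4 % 62
    height = tokens % 62
    total = total + process(height)
    emit(8)
    total = height % 62
    total = emit(32 // 8)
    print(height)
    print(tokens)
    return height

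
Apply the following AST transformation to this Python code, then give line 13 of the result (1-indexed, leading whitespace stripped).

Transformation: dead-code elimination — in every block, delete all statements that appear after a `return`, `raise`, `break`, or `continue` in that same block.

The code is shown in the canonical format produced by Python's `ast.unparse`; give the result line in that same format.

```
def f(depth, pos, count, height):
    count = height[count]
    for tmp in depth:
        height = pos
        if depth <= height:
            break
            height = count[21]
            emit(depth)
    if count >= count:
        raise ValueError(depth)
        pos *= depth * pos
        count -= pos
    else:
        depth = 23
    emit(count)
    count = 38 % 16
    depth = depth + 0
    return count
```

depth = depth + 0

Transformed code:
def f(depth, pos, count, height):
    count = height[count]
    for tmp in depth:
        height = pos
        if depth <= height:
            break
    if count >= count:
        raise ValueError(depth)
    else:
        depth = 23
    emit(count)
    count = 38 % 16
    depth = depth + 0
    return count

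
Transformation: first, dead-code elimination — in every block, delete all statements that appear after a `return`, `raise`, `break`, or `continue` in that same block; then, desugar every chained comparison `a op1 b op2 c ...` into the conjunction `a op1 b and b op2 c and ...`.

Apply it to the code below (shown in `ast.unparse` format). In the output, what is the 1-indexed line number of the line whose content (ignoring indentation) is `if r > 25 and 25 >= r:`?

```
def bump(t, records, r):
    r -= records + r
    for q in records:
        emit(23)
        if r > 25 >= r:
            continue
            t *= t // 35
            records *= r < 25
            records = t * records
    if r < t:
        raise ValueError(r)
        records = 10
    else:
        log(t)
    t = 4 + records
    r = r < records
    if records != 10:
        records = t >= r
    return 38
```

Transformed code:
def bump(t, records, r):
    r -= records + r
    for q in records:
        emit(23)
        if r > 25 and 25 >= r:
            continue
    if r < t:
        raise ValueError(r)
    else:
        log(t)
    t = 4 + records
    r = r < records
    if records != 10:
        records = t >= r
    return 38

5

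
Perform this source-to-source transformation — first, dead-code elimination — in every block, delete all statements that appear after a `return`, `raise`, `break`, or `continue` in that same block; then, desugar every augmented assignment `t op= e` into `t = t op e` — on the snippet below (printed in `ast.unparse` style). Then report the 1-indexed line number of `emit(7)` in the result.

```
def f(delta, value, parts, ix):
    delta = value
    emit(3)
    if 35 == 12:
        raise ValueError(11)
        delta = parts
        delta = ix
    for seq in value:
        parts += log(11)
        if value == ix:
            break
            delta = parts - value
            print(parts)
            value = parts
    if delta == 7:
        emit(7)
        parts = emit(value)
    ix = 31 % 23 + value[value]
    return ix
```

Transformed code:
def f(delta, value, parts, ix):
    delta = value
    emit(3)
    if 35 == 12:
        raise ValueError(11)
    for seq in value:
        parts = parts + log(11)
        if value == ix:
            break
    if delta == 7:
        emit(7)
        parts = emit(value)
    ix = 31 % 23 + value[value]
    return ix

11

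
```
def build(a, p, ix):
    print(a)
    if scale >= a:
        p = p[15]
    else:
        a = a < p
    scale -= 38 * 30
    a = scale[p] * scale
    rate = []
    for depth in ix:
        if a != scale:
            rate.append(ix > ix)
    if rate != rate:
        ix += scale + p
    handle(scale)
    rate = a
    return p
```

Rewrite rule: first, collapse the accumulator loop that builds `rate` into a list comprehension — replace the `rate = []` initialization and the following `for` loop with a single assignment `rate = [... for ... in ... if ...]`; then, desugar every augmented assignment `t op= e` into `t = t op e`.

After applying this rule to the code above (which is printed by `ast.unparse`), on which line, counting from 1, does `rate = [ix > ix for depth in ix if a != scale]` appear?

9

Transformed code:
def build(a, p, ix):
    print(a)
    if scale >= a:
        p = p[15]
    else:
        a = a < p
    scale = scale - 38 * 30
    a = scale[p] * scale
    rate = [ix > ix for depth in ix if a != scale]
    if rate != rate:
        ix = ix + (scale + p)
    handle(scale)
    rate = a
    return p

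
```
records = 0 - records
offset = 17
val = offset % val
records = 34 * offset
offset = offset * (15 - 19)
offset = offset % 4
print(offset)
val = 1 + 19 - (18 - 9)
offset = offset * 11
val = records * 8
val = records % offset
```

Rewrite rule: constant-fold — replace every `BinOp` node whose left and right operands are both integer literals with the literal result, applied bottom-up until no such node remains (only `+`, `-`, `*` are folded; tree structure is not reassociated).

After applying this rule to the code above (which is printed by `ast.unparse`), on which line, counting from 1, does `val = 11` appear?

Transformed code:
records = 0 - records
offset = 17
val = offset % val
records = 34 * offset
offset = offset * -4
offset = offset % 4
print(offset)
val = 11
offset = offset * 11
val = records * 8
val = records % offset

8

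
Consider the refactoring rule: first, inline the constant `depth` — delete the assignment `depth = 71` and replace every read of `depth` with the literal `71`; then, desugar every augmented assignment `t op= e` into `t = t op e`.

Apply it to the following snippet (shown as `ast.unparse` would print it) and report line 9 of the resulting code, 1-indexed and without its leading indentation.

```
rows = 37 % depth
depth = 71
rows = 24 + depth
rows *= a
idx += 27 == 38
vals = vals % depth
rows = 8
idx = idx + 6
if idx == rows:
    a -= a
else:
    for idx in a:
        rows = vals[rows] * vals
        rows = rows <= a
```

Transformed code:
rows = 37 % 71
rows = 24 + 71
rows = rows * a
idx = idx + (27 == 38)
vals = vals % 71
rows = 8
idx = idx + 6
if idx == rows:
    a = a - a
else:
    for idx in a:
        rows = vals[rows] * vals
        rows = rows <= a

a = a - a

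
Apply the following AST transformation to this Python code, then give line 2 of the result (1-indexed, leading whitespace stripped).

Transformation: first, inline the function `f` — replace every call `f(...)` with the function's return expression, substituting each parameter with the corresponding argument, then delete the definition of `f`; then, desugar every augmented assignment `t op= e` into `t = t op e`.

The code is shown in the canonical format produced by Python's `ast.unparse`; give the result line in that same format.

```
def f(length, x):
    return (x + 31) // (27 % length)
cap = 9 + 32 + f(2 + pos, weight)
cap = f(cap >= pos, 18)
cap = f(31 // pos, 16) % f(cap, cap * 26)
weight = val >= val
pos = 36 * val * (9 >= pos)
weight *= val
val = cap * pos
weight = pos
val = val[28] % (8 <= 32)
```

Transformed code:
cap = 9 + 32 + (weight + 31) // (27 % (2 + pos))
cap = (18 + 31) // (27 % (cap >= pos))
cap = (16 + 31) // (27 % (31 // pos)) % ((cap * 26 + 31) // (27 % cap))
weight = val >= val
pos = 36 * val * (9 >= pos)
weight = weight * val
val = cap * pos
weight = pos
val = val[28] % (8 <= 32)

cap = (18 + 31) // (27 % (cap >= pos))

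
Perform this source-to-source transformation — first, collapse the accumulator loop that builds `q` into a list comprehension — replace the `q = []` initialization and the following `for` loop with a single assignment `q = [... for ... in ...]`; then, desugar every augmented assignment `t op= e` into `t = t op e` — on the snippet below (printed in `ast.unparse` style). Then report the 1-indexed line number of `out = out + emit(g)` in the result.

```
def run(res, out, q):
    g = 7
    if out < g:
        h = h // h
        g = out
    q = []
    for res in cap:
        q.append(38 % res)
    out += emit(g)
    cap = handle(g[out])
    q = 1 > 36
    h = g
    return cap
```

7

Transformed code:
def run(res, out, q):
    g = 7
    if out < g:
        h = h // h
        g = out
    q = [38 % res for res in cap]
    out = out + emit(g)
    cap = handle(g[out])
    q = 1 > 36
    h = g
    return cap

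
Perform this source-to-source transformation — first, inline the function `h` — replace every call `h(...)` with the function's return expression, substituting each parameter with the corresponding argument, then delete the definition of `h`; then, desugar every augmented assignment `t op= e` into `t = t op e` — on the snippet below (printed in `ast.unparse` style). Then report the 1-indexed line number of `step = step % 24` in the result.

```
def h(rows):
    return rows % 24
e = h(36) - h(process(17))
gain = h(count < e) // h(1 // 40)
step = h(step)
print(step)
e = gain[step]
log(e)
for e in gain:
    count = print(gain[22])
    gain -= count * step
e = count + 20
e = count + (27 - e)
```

3

Transformed code:
e = 36 % 24 - process(17) % 24
gain = (count < e) % 24 // (1 // 40 % 24)
step = step % 24
print(step)
e = gain[step]
log(e)
for e in gain:
    count = print(gain[22])
    gain = gain - count * step
e = count + 20
e = count + (27 - e)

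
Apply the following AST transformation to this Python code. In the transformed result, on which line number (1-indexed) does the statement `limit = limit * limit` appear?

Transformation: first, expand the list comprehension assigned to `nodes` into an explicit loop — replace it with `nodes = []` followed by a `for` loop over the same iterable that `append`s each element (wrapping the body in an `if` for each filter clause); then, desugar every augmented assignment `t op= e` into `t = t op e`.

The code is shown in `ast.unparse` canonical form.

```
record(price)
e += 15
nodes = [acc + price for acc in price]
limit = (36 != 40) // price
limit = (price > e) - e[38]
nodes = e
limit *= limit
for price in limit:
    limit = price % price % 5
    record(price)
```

Transformed code:
record(price)
e = e + 15
nodes = []
for acc in price:
    nodes.append(acc + price)
limit = (36 != 40) // price
limit = (price > e) - e[38]
nodes = e
limit = limit * limit
for price in limit:
    limit = price % price % 5
    record(price)

9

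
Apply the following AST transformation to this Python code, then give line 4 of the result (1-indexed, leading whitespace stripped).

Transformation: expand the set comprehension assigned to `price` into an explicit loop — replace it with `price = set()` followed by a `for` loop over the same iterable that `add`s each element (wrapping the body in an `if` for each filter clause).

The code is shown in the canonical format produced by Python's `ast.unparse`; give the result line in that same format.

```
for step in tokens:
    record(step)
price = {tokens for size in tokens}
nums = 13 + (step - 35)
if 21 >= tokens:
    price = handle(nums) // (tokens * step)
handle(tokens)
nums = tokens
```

for size in tokens:

Transformed code:
for step in tokens:
    record(step)
price = set()
for size in tokens:
    price.add(tokens)
nums = 13 + (step - 35)
if 21 >= tokens:
    price = handle(nums) // (tokens * step)
handle(tokens)
nums = tokens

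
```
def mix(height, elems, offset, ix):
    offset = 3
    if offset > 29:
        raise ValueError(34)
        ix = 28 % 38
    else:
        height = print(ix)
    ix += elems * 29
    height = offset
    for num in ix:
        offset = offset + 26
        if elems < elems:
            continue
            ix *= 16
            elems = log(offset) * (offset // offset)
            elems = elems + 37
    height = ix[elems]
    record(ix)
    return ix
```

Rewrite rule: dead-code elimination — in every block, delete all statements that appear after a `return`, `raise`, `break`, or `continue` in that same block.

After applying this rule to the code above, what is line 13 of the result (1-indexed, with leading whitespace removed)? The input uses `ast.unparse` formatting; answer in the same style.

height = ix[elems]

Transformed code:
def mix(height, elems, offset, ix):
    offset = 3
    if offset > 29:
        raise ValueError(34)
    else:
        height = print(ix)
    ix += elems * 29
    height = offset
    for num in ix:
        offset = offset + 26
        if elems < elems:
            continue
    height = ix[elems]
    record(ix)
    return ix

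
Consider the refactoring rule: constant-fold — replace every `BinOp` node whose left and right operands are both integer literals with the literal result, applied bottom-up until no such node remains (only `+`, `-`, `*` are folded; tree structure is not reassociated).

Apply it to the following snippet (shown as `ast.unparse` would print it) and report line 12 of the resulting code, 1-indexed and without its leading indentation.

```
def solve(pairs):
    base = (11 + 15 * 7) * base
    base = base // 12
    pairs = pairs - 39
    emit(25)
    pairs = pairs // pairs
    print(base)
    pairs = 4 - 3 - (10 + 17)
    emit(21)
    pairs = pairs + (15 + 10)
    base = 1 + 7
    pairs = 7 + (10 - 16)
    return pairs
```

pairs = 1

Transformed code:
def solve(pairs):
    base = 116 * base
    base = base // 12
    pairs = pairs - 39
    emit(25)
    pairs = pairs // pairs
    print(base)
    pairs = -26
    emit(21)
    pairs = pairs + 25
    base = 8
    pairs = 1
    return pairs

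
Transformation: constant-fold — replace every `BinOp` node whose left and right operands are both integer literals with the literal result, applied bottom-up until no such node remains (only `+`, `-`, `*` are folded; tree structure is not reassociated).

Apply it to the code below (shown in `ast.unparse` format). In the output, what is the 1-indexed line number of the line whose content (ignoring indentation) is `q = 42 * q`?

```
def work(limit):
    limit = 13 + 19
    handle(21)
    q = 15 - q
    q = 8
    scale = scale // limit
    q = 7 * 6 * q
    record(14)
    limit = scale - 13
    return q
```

Transformed code:
def work(limit):
    limit = 32
    handle(21)
    q = 15 - q
    q = 8
    scale = scale // limit
    q = 42 * q
    record(14)
    limit = scale - 13
    return q

7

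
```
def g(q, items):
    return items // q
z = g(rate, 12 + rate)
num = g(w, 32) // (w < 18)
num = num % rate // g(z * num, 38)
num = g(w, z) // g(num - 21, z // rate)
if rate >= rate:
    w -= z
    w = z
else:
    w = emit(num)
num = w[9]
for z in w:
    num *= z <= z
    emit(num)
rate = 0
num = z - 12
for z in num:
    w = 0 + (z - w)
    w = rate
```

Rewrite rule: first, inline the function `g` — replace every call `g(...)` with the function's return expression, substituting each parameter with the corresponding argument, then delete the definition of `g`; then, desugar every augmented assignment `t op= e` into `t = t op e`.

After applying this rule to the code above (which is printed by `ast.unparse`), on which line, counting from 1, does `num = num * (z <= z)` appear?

Transformed code:
z = (12 + rate) // rate
num = 32 // w // (w < 18)
num = num % rate // (38 // (z * num))
num = z // w // (z // rate // (num - 21))
if rate >= rate:
    w = w - z
    w = z
else:
    w = emit(num)
num = w[9]
for z in w:
    num = num * (z <= z)
    emit(num)
rate = 0
num = z - 12
for z in num:
    w = 0 + (z - w)
    w = rate

12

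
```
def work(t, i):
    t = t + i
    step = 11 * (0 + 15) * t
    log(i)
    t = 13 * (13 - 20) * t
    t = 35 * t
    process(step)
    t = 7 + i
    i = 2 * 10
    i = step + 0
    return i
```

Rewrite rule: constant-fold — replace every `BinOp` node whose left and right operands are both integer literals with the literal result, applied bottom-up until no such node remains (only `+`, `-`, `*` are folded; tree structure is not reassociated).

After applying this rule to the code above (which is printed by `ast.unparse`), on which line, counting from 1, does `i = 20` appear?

9

Transformed code:
def work(t, i):
    t = t + i
    step = 165 * t
    log(i)
    t = -91 * t
    t = 35 * t
    process(step)
    t = 7 + i
    i = 20
    i = step + 0
    return i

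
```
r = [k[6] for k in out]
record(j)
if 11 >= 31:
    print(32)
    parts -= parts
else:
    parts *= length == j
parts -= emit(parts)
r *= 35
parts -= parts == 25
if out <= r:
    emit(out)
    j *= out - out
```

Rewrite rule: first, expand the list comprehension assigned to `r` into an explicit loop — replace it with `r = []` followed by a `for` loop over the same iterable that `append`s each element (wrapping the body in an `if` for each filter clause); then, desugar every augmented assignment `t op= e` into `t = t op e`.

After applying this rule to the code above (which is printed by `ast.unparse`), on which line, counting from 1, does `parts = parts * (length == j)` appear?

Transformed code:
r = []
for k in out:
    r.append(k[6])
record(j)
if 11 >= 31:
    print(32)
    parts = parts - parts
else:
    parts = parts * (length == j)
parts = parts - emit(parts)
r = r * 35
parts = parts - (parts == 25)
if out <= r:
    emit(out)
    j = j * (out - out)

9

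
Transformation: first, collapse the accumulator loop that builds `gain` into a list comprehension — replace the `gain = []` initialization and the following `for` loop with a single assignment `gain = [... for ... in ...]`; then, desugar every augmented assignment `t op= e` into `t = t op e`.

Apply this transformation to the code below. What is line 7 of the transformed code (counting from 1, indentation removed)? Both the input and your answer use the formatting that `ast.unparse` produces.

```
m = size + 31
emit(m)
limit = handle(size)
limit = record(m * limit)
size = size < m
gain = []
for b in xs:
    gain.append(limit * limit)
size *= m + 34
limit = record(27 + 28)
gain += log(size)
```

size = size * (m + 34)

Transformed code:
m = size + 31
emit(m)
limit = handle(size)
limit = record(m * limit)
size = size < m
gain = [limit * limit for b in xs]
size = size * (m + 34)
limit = record(27 + 28)
gain = gain + log(size)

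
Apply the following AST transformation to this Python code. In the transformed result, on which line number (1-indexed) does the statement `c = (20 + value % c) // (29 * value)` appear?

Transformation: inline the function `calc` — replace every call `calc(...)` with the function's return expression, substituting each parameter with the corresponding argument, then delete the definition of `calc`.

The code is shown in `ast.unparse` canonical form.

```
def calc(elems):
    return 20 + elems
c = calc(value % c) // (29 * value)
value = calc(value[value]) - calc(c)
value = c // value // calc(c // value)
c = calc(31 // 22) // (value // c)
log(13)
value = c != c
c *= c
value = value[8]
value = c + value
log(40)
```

1

Transformed code:
c = (20 + value % c) // (29 * value)
value = 20 + value[value] - (20 + c)
value = c // value // (20 + c // value)
c = (20 + 31 // 22) // (value // c)
log(13)
value = c != c
c *= c
value = value[8]
value = c + value
log(40)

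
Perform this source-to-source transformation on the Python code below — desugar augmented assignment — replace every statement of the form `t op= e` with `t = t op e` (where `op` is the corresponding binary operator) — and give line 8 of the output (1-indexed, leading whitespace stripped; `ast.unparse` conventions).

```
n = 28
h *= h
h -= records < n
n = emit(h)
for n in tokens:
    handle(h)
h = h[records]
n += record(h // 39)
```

n = n + record(h // 39)

Transformed code:
n = 28
h = h * h
h = h - (records < n)
n = emit(h)
for n in tokens:
    handle(h)
h = h[records]
n = n + record(h // 39)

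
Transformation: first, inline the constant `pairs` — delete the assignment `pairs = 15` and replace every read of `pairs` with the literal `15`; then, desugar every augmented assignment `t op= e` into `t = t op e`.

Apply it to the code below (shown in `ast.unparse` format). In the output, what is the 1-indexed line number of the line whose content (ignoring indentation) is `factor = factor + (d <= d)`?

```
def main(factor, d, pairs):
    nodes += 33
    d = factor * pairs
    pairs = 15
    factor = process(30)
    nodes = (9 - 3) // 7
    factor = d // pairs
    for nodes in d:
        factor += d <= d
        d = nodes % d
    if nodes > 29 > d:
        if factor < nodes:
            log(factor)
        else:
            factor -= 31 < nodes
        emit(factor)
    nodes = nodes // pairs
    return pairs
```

8

Transformed code:
def main(factor, d, pairs):
    nodes = nodes + 33
    d = factor * 15
    factor = process(30)
    nodes = (9 - 3) // 7
    factor = d // 15
    for nodes in d:
        factor = factor + (d <= d)
        d = nodes % d
    if nodes > 29 > d:
        if factor < nodes:
            log(factor)
        else:
            factor = factor - (31 < nodes)
        emit(factor)
    nodes = nodes // 15
    return 15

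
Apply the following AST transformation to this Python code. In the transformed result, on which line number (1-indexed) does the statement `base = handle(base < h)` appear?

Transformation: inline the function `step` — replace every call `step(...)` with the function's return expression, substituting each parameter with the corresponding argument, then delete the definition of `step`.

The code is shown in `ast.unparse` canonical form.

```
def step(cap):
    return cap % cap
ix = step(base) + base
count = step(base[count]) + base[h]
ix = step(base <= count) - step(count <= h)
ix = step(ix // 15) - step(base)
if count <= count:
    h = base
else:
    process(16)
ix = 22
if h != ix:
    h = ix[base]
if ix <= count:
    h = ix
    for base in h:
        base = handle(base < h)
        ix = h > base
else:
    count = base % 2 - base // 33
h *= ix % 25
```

Transformed code:
ix = base % base + base
count = base[count] % base[count] + base[h]
ix = (base <= count) % (base <= count) - (count <= h) % (count <= h)
ix = ix // 15 % (ix // 15) - base % base
if count <= count:
    h = base
else:
    process(16)
ix = 22
if h != ix:
    h = ix[base]
if ix <= count:
    h = ix
    for base in h:
        base = handle(base < h)
        ix = h > base
else:
    count = base % 2 - base // 33
h *= ix % 25

15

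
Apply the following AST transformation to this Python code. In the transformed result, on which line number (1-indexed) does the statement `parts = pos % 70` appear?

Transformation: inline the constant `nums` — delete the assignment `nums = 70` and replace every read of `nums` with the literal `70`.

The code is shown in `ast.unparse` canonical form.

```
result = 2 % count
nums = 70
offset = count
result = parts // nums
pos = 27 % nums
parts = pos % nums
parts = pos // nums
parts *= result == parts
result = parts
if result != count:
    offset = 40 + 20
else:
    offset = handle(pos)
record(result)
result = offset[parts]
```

5

Transformed code:
result = 2 % count
offset = count
result = parts // 70
pos = 27 % 70
parts = pos % 70
parts = pos // 70
parts *= result == parts
result = parts
if result != count:
    offset = 40 + 20
else:
    offset = handle(pos)
record(result)
result = offset[parts]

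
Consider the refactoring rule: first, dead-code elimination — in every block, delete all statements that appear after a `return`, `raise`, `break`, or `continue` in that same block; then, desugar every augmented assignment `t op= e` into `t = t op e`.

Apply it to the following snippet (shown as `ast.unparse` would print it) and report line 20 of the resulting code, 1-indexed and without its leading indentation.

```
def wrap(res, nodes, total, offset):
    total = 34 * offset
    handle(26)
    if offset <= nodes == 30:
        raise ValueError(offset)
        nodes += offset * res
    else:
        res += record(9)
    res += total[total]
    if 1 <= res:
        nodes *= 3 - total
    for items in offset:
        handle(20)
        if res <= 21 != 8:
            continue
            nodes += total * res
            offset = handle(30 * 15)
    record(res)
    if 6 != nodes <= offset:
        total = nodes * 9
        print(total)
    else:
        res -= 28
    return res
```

res = res - 28

Transformed code:
def wrap(res, nodes, total, offset):
    total = 34 * offset
    handle(26)
    if offset <= nodes == 30:
        raise ValueError(offset)
    else:
        res = res + record(9)
    res = res + total[total]
    if 1 <= res:
        nodes = nodes * (3 - total)
    for items in offset:
        handle(20)
        if res <= 21 != 8:
            continue
    record(res)
    if 6 != nodes <= offset:
        total = nodes * 9
        print(total)
    else:
        res = res - 28
    return res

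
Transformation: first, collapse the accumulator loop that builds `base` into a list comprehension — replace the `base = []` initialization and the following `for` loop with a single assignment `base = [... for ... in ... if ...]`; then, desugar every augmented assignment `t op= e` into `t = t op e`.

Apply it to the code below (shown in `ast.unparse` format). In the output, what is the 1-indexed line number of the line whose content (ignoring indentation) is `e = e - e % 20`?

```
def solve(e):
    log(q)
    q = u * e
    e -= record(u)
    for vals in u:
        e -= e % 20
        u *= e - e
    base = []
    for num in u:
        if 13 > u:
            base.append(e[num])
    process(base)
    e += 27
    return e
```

Transformed code:
def solve(e):
    log(q)
    q = u * e
    e = e - record(u)
    for vals in u:
        e = e - e % 20
        u = u * (e - e)
    base = [e[num] for num in u if 13 > u]
    process(base)
    e = e + 27
    return e

6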